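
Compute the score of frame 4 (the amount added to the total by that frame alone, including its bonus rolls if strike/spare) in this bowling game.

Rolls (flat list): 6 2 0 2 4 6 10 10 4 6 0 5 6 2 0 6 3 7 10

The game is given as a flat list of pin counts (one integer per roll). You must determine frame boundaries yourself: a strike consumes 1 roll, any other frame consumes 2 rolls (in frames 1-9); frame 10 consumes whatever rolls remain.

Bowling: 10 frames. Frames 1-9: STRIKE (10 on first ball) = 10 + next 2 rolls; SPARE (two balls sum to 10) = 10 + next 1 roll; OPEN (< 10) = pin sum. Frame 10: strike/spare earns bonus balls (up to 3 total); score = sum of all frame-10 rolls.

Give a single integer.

Answer: 24

Derivation:
Frame 1: OPEN (6+2=8). Cumulative: 8
Frame 2: OPEN (0+2=2). Cumulative: 10
Frame 3: SPARE (4+6=10). 10 + next roll (10) = 20. Cumulative: 30
Frame 4: STRIKE. 10 + next two rolls (10+4) = 24. Cumulative: 54
Frame 5: STRIKE. 10 + next two rolls (4+6) = 20. Cumulative: 74
Frame 6: SPARE (4+6=10). 10 + next roll (0) = 10. Cumulative: 84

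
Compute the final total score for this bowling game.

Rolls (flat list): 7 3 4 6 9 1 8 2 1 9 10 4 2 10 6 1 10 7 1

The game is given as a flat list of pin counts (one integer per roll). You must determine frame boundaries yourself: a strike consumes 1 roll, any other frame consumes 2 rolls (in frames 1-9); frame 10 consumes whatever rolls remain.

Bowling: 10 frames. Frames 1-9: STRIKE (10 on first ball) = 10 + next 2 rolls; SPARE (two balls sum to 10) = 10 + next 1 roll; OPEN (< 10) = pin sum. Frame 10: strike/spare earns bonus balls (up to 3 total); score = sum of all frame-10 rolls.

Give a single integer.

Answer: 146

Derivation:
Frame 1: SPARE (7+3=10). 10 + next roll (4) = 14. Cumulative: 14
Frame 2: SPARE (4+6=10). 10 + next roll (9) = 19. Cumulative: 33
Frame 3: SPARE (9+1=10). 10 + next roll (8) = 18. Cumulative: 51
Frame 4: SPARE (8+2=10). 10 + next roll (1) = 11. Cumulative: 62
Frame 5: SPARE (1+9=10). 10 + next roll (10) = 20. Cumulative: 82
Frame 6: STRIKE. 10 + next two rolls (4+2) = 16. Cumulative: 98
Frame 7: OPEN (4+2=6). Cumulative: 104
Frame 8: STRIKE. 10 + next two rolls (6+1) = 17. Cumulative: 121
Frame 9: OPEN (6+1=7). Cumulative: 128
Frame 10: STRIKE. Sum of all frame-10 rolls (10+7+1) = 18. Cumulative: 146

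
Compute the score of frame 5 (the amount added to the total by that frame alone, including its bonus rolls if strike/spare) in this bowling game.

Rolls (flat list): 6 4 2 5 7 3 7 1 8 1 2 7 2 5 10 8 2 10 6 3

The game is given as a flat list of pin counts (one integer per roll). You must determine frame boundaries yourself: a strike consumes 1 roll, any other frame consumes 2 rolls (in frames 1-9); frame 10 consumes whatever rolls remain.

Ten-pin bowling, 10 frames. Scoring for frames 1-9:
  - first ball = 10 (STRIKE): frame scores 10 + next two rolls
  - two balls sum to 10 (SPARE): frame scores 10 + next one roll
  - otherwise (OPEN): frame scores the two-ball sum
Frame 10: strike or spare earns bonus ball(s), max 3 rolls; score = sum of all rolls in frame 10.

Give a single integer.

Frame 1: SPARE (6+4=10). 10 + next roll (2) = 12. Cumulative: 12
Frame 2: OPEN (2+5=7). Cumulative: 19
Frame 3: SPARE (7+3=10). 10 + next roll (7) = 17. Cumulative: 36
Frame 4: OPEN (7+1=8). Cumulative: 44
Frame 5: OPEN (8+1=9). Cumulative: 53
Frame 6: OPEN (2+7=9). Cumulative: 62
Frame 7: OPEN (2+5=7). Cumulative: 69

Answer: 9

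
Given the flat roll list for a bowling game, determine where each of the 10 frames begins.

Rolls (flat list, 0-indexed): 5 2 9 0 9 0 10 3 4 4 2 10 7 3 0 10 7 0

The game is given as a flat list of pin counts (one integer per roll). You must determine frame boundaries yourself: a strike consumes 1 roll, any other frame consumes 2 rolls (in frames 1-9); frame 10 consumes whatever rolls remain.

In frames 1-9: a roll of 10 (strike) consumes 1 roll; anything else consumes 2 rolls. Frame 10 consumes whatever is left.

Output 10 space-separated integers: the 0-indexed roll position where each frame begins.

Answer: 0 2 4 6 7 9 11 12 14 16

Derivation:
Frame 1 starts at roll index 0: rolls=5,2 (sum=7), consumes 2 rolls
Frame 2 starts at roll index 2: rolls=9,0 (sum=9), consumes 2 rolls
Frame 3 starts at roll index 4: rolls=9,0 (sum=9), consumes 2 rolls
Frame 4 starts at roll index 6: roll=10 (strike), consumes 1 roll
Frame 5 starts at roll index 7: rolls=3,4 (sum=7), consumes 2 rolls
Frame 6 starts at roll index 9: rolls=4,2 (sum=6), consumes 2 rolls
Frame 7 starts at roll index 11: roll=10 (strike), consumes 1 roll
Frame 8 starts at roll index 12: rolls=7,3 (sum=10), consumes 2 rolls
Frame 9 starts at roll index 14: rolls=0,10 (sum=10), consumes 2 rolls
Frame 10 starts at roll index 16: 2 remaining rolls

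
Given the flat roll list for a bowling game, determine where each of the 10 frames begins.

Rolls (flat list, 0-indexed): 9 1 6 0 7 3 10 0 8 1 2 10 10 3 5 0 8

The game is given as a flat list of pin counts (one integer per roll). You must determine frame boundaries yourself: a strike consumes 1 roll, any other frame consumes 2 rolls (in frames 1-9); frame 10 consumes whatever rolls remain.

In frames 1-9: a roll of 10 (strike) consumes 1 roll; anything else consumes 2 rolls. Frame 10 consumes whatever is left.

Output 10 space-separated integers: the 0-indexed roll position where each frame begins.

Frame 1 starts at roll index 0: rolls=9,1 (sum=10), consumes 2 rolls
Frame 2 starts at roll index 2: rolls=6,0 (sum=6), consumes 2 rolls
Frame 3 starts at roll index 4: rolls=7,3 (sum=10), consumes 2 rolls
Frame 4 starts at roll index 6: roll=10 (strike), consumes 1 roll
Frame 5 starts at roll index 7: rolls=0,8 (sum=8), consumes 2 rolls
Frame 6 starts at roll index 9: rolls=1,2 (sum=3), consumes 2 rolls
Frame 7 starts at roll index 11: roll=10 (strike), consumes 1 roll
Frame 8 starts at roll index 12: roll=10 (strike), consumes 1 roll
Frame 9 starts at roll index 13: rolls=3,5 (sum=8), consumes 2 rolls
Frame 10 starts at roll index 15: 2 remaining rolls

Answer: 0 2 4 6 7 9 11 12 13 15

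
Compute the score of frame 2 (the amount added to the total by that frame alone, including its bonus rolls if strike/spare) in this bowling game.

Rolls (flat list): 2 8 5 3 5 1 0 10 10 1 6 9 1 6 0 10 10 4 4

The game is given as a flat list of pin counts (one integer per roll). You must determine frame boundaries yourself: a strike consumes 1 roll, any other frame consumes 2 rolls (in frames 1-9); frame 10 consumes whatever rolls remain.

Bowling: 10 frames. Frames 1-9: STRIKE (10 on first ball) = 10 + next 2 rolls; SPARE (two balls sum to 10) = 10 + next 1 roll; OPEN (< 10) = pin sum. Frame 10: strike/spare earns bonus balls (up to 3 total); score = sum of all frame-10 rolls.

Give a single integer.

Answer: 8

Derivation:
Frame 1: SPARE (2+8=10). 10 + next roll (5) = 15. Cumulative: 15
Frame 2: OPEN (5+3=8). Cumulative: 23
Frame 3: OPEN (5+1=6). Cumulative: 29
Frame 4: SPARE (0+10=10). 10 + next roll (10) = 20. Cumulative: 49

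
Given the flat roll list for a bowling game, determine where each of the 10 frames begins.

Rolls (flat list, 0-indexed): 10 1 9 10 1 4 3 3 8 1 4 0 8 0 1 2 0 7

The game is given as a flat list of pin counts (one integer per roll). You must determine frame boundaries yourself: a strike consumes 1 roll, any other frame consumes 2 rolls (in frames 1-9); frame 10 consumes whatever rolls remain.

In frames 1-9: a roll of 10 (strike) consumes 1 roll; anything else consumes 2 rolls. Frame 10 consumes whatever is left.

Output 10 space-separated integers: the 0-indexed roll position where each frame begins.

Frame 1 starts at roll index 0: roll=10 (strike), consumes 1 roll
Frame 2 starts at roll index 1: rolls=1,9 (sum=10), consumes 2 rolls
Frame 3 starts at roll index 3: roll=10 (strike), consumes 1 roll
Frame 4 starts at roll index 4: rolls=1,4 (sum=5), consumes 2 rolls
Frame 5 starts at roll index 6: rolls=3,3 (sum=6), consumes 2 rolls
Frame 6 starts at roll index 8: rolls=8,1 (sum=9), consumes 2 rolls
Frame 7 starts at roll index 10: rolls=4,0 (sum=4), consumes 2 rolls
Frame 8 starts at roll index 12: rolls=8,0 (sum=8), consumes 2 rolls
Frame 9 starts at roll index 14: rolls=1,2 (sum=3), consumes 2 rolls
Frame 10 starts at roll index 16: 2 remaining rolls

Answer: 0 1 3 4 6 8 10 12 14 16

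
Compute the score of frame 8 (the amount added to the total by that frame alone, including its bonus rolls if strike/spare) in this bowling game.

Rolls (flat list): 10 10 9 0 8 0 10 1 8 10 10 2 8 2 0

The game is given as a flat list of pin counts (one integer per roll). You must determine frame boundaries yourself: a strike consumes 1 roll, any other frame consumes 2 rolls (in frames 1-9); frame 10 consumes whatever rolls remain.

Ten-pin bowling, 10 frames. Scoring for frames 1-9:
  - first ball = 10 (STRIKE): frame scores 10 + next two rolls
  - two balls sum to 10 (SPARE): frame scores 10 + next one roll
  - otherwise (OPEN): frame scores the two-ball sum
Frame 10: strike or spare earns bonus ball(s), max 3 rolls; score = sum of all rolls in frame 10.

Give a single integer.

Answer: 20

Derivation:
Frame 1: STRIKE. 10 + next two rolls (10+9) = 29. Cumulative: 29
Frame 2: STRIKE. 10 + next two rolls (9+0) = 19. Cumulative: 48
Frame 3: OPEN (9+0=9). Cumulative: 57
Frame 4: OPEN (8+0=8). Cumulative: 65
Frame 5: STRIKE. 10 + next two rolls (1+8) = 19. Cumulative: 84
Frame 6: OPEN (1+8=9). Cumulative: 93
Frame 7: STRIKE. 10 + next two rolls (10+2) = 22. Cumulative: 115
Frame 8: STRIKE. 10 + next two rolls (2+8) = 20. Cumulative: 135
Frame 9: SPARE (2+8=10). 10 + next roll (2) = 12. Cumulative: 147
Frame 10: OPEN. Sum of all frame-10 rolls (2+0) = 2. Cumulative: 149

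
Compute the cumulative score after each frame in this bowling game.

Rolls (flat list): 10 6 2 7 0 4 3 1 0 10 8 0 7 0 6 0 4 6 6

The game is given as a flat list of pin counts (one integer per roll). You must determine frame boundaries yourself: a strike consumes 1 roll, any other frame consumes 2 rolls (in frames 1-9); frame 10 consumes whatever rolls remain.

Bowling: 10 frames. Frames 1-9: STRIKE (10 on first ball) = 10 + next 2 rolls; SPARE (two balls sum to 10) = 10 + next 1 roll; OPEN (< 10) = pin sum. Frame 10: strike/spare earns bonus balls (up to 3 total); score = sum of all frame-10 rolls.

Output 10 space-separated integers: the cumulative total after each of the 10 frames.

Answer: 18 26 33 40 41 59 67 74 80 96

Derivation:
Frame 1: STRIKE. 10 + next two rolls (6+2) = 18. Cumulative: 18
Frame 2: OPEN (6+2=8). Cumulative: 26
Frame 3: OPEN (7+0=7). Cumulative: 33
Frame 4: OPEN (4+3=7). Cumulative: 40
Frame 5: OPEN (1+0=1). Cumulative: 41
Frame 6: STRIKE. 10 + next two rolls (8+0) = 18. Cumulative: 59
Frame 7: OPEN (8+0=8). Cumulative: 67
Frame 8: OPEN (7+0=7). Cumulative: 74
Frame 9: OPEN (6+0=6). Cumulative: 80
Frame 10: SPARE. Sum of all frame-10 rolls (4+6+6) = 16. Cumulative: 96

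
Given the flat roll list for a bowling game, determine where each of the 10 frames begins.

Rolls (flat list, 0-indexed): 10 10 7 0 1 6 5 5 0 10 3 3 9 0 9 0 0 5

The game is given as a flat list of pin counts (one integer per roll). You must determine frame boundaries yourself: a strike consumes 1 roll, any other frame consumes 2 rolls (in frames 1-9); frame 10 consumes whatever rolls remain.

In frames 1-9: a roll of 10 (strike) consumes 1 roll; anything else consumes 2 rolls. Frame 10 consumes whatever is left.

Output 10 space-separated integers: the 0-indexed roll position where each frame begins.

Frame 1 starts at roll index 0: roll=10 (strike), consumes 1 roll
Frame 2 starts at roll index 1: roll=10 (strike), consumes 1 roll
Frame 3 starts at roll index 2: rolls=7,0 (sum=7), consumes 2 rolls
Frame 4 starts at roll index 4: rolls=1,6 (sum=7), consumes 2 rolls
Frame 5 starts at roll index 6: rolls=5,5 (sum=10), consumes 2 rolls
Frame 6 starts at roll index 8: rolls=0,10 (sum=10), consumes 2 rolls
Frame 7 starts at roll index 10: rolls=3,3 (sum=6), consumes 2 rolls
Frame 8 starts at roll index 12: rolls=9,0 (sum=9), consumes 2 rolls
Frame 9 starts at roll index 14: rolls=9,0 (sum=9), consumes 2 rolls
Frame 10 starts at roll index 16: 2 remaining rolls

Answer: 0 1 2 4 6 8 10 12 14 16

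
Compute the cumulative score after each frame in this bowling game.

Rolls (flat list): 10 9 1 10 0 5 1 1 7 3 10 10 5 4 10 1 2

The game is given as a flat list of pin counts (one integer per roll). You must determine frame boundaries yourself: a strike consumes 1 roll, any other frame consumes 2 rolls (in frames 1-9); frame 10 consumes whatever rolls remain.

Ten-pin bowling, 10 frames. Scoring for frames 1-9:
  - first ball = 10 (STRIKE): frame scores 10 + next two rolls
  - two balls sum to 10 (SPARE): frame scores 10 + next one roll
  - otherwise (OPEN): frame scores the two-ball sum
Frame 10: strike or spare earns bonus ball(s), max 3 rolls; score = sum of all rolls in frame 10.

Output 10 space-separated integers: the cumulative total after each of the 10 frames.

Answer: 20 40 55 60 62 82 107 126 135 148

Derivation:
Frame 1: STRIKE. 10 + next two rolls (9+1) = 20. Cumulative: 20
Frame 2: SPARE (9+1=10). 10 + next roll (10) = 20. Cumulative: 40
Frame 3: STRIKE. 10 + next two rolls (0+5) = 15. Cumulative: 55
Frame 4: OPEN (0+5=5). Cumulative: 60
Frame 5: OPEN (1+1=2). Cumulative: 62
Frame 6: SPARE (7+3=10). 10 + next roll (10) = 20. Cumulative: 82
Frame 7: STRIKE. 10 + next two rolls (10+5) = 25. Cumulative: 107
Frame 8: STRIKE. 10 + next two rolls (5+4) = 19. Cumulative: 126
Frame 9: OPEN (5+4=9). Cumulative: 135
Frame 10: STRIKE. Sum of all frame-10 rolls (10+1+2) = 13. Cumulative: 148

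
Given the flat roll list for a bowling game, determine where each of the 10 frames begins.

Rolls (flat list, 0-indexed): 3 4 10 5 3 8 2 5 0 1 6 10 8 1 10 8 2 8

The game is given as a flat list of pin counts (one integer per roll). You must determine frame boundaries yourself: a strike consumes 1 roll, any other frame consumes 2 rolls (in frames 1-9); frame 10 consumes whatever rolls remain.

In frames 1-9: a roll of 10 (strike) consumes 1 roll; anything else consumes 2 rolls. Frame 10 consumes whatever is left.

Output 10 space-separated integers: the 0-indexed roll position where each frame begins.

Frame 1 starts at roll index 0: rolls=3,4 (sum=7), consumes 2 rolls
Frame 2 starts at roll index 2: roll=10 (strike), consumes 1 roll
Frame 3 starts at roll index 3: rolls=5,3 (sum=8), consumes 2 rolls
Frame 4 starts at roll index 5: rolls=8,2 (sum=10), consumes 2 rolls
Frame 5 starts at roll index 7: rolls=5,0 (sum=5), consumes 2 rolls
Frame 6 starts at roll index 9: rolls=1,6 (sum=7), consumes 2 rolls
Frame 7 starts at roll index 11: roll=10 (strike), consumes 1 roll
Frame 8 starts at roll index 12: rolls=8,1 (sum=9), consumes 2 rolls
Frame 9 starts at roll index 14: roll=10 (strike), consumes 1 roll
Frame 10 starts at roll index 15: 3 remaining rolls

Answer: 0 2 3 5 7 9 11 12 14 15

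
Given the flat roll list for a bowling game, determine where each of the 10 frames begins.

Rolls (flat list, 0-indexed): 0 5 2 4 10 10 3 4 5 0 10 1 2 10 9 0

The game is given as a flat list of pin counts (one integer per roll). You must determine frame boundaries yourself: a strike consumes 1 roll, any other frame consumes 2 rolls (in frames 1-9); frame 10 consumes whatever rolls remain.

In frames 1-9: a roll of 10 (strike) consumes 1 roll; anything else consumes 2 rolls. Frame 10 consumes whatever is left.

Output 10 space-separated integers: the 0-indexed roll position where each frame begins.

Answer: 0 2 4 5 6 8 10 11 13 14

Derivation:
Frame 1 starts at roll index 0: rolls=0,5 (sum=5), consumes 2 rolls
Frame 2 starts at roll index 2: rolls=2,4 (sum=6), consumes 2 rolls
Frame 3 starts at roll index 4: roll=10 (strike), consumes 1 roll
Frame 4 starts at roll index 5: roll=10 (strike), consumes 1 roll
Frame 5 starts at roll index 6: rolls=3,4 (sum=7), consumes 2 rolls
Frame 6 starts at roll index 8: rolls=5,0 (sum=5), consumes 2 rolls
Frame 7 starts at roll index 10: roll=10 (strike), consumes 1 roll
Frame 8 starts at roll index 11: rolls=1,2 (sum=3), consumes 2 rolls
Frame 9 starts at roll index 13: roll=10 (strike), consumes 1 roll
Frame 10 starts at roll index 14: 2 remaining rolls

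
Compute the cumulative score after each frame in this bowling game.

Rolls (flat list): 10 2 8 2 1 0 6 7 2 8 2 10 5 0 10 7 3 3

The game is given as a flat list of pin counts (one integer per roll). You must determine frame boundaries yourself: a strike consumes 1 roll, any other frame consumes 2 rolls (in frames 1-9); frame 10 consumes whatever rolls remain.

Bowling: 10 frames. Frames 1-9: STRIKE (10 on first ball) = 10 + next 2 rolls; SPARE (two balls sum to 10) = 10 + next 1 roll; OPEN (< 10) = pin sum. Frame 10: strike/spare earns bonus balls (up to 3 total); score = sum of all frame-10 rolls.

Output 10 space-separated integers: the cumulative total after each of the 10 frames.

Answer: 20 32 35 41 50 70 85 90 110 123

Derivation:
Frame 1: STRIKE. 10 + next two rolls (2+8) = 20. Cumulative: 20
Frame 2: SPARE (2+8=10). 10 + next roll (2) = 12. Cumulative: 32
Frame 3: OPEN (2+1=3). Cumulative: 35
Frame 4: OPEN (0+6=6). Cumulative: 41
Frame 5: OPEN (7+2=9). Cumulative: 50
Frame 6: SPARE (8+2=10). 10 + next roll (10) = 20. Cumulative: 70
Frame 7: STRIKE. 10 + next two rolls (5+0) = 15. Cumulative: 85
Frame 8: OPEN (5+0=5). Cumulative: 90
Frame 9: STRIKE. 10 + next two rolls (7+3) = 20. Cumulative: 110
Frame 10: SPARE. Sum of all frame-10 rolls (7+3+3) = 13. Cumulative: 123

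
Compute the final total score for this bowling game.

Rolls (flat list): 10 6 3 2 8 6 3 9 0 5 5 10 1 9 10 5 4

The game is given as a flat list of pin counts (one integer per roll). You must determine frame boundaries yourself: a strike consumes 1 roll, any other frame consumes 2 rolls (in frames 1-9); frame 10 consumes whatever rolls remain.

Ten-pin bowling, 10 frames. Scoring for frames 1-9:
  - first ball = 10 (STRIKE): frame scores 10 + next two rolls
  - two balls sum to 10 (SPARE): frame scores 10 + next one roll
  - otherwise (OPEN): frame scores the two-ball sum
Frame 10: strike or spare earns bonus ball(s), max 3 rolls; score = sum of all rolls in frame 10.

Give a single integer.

Frame 1: STRIKE. 10 + next two rolls (6+3) = 19. Cumulative: 19
Frame 2: OPEN (6+3=9). Cumulative: 28
Frame 3: SPARE (2+8=10). 10 + next roll (6) = 16. Cumulative: 44
Frame 4: OPEN (6+3=9). Cumulative: 53
Frame 5: OPEN (9+0=9). Cumulative: 62
Frame 6: SPARE (5+5=10). 10 + next roll (10) = 20. Cumulative: 82
Frame 7: STRIKE. 10 + next two rolls (1+9) = 20. Cumulative: 102
Frame 8: SPARE (1+9=10). 10 + next roll (10) = 20. Cumulative: 122
Frame 9: STRIKE. 10 + next two rolls (5+4) = 19. Cumulative: 141
Frame 10: OPEN. Sum of all frame-10 rolls (5+4) = 9. Cumulative: 150

Answer: 150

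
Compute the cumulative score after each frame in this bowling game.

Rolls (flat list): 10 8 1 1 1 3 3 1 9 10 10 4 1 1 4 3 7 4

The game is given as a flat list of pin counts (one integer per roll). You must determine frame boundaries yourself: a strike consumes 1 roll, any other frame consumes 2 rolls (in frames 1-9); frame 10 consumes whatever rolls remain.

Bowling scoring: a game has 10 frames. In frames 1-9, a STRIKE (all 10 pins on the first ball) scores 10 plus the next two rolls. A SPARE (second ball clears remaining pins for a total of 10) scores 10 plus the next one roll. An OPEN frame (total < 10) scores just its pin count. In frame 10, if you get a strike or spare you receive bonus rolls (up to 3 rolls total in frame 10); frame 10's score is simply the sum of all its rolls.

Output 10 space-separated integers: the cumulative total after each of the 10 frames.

Frame 1: STRIKE. 10 + next two rolls (8+1) = 19. Cumulative: 19
Frame 2: OPEN (8+1=9). Cumulative: 28
Frame 3: OPEN (1+1=2). Cumulative: 30
Frame 4: OPEN (3+3=6). Cumulative: 36
Frame 5: SPARE (1+9=10). 10 + next roll (10) = 20. Cumulative: 56
Frame 6: STRIKE. 10 + next two rolls (10+4) = 24. Cumulative: 80
Frame 7: STRIKE. 10 + next two rolls (4+1) = 15. Cumulative: 95
Frame 8: OPEN (4+1=5). Cumulative: 100
Frame 9: OPEN (1+4=5). Cumulative: 105
Frame 10: SPARE. Sum of all frame-10 rolls (3+7+4) = 14. Cumulative: 119

Answer: 19 28 30 36 56 80 95 100 105 119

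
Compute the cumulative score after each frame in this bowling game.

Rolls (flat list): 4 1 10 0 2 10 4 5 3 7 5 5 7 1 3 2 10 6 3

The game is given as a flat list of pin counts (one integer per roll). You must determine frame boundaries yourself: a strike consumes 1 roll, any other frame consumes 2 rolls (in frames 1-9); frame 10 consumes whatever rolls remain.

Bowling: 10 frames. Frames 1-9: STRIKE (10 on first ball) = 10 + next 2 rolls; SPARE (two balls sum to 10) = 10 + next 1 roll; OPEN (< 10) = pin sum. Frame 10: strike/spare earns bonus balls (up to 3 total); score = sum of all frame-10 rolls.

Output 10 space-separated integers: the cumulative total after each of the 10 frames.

Answer: 5 17 19 38 47 62 79 87 92 111

Derivation:
Frame 1: OPEN (4+1=5). Cumulative: 5
Frame 2: STRIKE. 10 + next two rolls (0+2) = 12. Cumulative: 17
Frame 3: OPEN (0+2=2). Cumulative: 19
Frame 4: STRIKE. 10 + next two rolls (4+5) = 19. Cumulative: 38
Frame 5: OPEN (4+5=9). Cumulative: 47
Frame 6: SPARE (3+7=10). 10 + next roll (5) = 15. Cumulative: 62
Frame 7: SPARE (5+5=10). 10 + next roll (7) = 17. Cumulative: 79
Frame 8: OPEN (7+1=8). Cumulative: 87
Frame 9: OPEN (3+2=5). Cumulative: 92
Frame 10: STRIKE. Sum of all frame-10 rolls (10+6+3) = 19. Cumulative: 111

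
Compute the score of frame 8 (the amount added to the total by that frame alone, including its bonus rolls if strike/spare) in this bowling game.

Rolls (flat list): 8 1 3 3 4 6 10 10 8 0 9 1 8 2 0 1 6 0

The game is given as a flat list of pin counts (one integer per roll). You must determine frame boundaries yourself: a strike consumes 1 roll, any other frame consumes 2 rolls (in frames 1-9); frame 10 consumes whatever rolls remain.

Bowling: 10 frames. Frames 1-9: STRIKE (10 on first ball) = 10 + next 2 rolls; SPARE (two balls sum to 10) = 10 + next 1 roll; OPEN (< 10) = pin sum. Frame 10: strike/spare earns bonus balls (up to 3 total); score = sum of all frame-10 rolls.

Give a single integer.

Answer: 10

Derivation:
Frame 1: OPEN (8+1=9). Cumulative: 9
Frame 2: OPEN (3+3=6). Cumulative: 15
Frame 3: SPARE (4+6=10). 10 + next roll (10) = 20. Cumulative: 35
Frame 4: STRIKE. 10 + next two rolls (10+8) = 28. Cumulative: 63
Frame 5: STRIKE. 10 + next two rolls (8+0) = 18. Cumulative: 81
Frame 6: OPEN (8+0=8). Cumulative: 89
Frame 7: SPARE (9+1=10). 10 + next roll (8) = 18. Cumulative: 107
Frame 8: SPARE (8+2=10). 10 + next roll (0) = 10. Cumulative: 117
Frame 9: OPEN (0+1=1). Cumulative: 118
Frame 10: OPEN. Sum of all frame-10 rolls (6+0) = 6. Cumulative: 124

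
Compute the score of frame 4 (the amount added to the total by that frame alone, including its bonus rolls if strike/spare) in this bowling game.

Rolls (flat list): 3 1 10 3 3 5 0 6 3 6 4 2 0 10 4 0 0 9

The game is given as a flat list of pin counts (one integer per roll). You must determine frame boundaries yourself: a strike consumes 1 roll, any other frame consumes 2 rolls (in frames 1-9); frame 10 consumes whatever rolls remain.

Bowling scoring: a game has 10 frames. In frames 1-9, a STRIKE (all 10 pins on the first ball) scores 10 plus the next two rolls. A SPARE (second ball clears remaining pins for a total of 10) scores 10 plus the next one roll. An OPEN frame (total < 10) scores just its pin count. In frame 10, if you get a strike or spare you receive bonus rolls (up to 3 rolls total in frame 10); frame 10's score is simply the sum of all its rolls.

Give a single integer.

Answer: 5

Derivation:
Frame 1: OPEN (3+1=4). Cumulative: 4
Frame 2: STRIKE. 10 + next two rolls (3+3) = 16. Cumulative: 20
Frame 3: OPEN (3+3=6). Cumulative: 26
Frame 4: OPEN (5+0=5). Cumulative: 31
Frame 5: OPEN (6+3=9). Cumulative: 40
Frame 6: SPARE (6+4=10). 10 + next roll (2) = 12. Cumulative: 52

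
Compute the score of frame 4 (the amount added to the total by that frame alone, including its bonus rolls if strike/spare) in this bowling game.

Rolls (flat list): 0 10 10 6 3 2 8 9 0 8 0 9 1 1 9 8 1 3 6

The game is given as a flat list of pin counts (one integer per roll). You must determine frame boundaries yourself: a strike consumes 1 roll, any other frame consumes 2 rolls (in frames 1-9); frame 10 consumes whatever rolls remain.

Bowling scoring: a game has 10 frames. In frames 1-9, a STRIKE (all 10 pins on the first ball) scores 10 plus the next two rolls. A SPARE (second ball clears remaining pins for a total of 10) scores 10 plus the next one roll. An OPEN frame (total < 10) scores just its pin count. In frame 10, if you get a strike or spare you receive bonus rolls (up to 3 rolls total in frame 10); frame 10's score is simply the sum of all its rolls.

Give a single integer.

Frame 1: SPARE (0+10=10). 10 + next roll (10) = 20. Cumulative: 20
Frame 2: STRIKE. 10 + next two rolls (6+3) = 19. Cumulative: 39
Frame 3: OPEN (6+3=9). Cumulative: 48
Frame 4: SPARE (2+8=10). 10 + next roll (9) = 19. Cumulative: 67
Frame 5: OPEN (9+0=9). Cumulative: 76
Frame 6: OPEN (8+0=8). Cumulative: 84

Answer: 19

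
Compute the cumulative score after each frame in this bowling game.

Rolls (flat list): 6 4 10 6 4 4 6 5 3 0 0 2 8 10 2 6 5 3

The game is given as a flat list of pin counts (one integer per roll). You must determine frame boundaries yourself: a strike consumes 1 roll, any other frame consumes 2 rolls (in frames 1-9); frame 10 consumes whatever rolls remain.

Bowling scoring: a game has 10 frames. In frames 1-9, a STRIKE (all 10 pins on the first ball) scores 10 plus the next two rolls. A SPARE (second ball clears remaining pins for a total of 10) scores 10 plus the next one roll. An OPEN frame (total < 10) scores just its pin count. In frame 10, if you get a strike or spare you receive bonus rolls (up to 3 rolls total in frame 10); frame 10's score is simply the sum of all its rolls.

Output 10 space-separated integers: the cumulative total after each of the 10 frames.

Answer: 20 40 54 69 77 77 97 115 123 131

Derivation:
Frame 1: SPARE (6+4=10). 10 + next roll (10) = 20. Cumulative: 20
Frame 2: STRIKE. 10 + next two rolls (6+4) = 20. Cumulative: 40
Frame 3: SPARE (6+4=10). 10 + next roll (4) = 14. Cumulative: 54
Frame 4: SPARE (4+6=10). 10 + next roll (5) = 15. Cumulative: 69
Frame 5: OPEN (5+3=8). Cumulative: 77
Frame 6: OPEN (0+0=0). Cumulative: 77
Frame 7: SPARE (2+8=10). 10 + next roll (10) = 20. Cumulative: 97
Frame 8: STRIKE. 10 + next two rolls (2+6) = 18. Cumulative: 115
Frame 9: OPEN (2+6=8). Cumulative: 123
Frame 10: OPEN. Sum of all frame-10 rolls (5+3) = 8. Cumulative: 131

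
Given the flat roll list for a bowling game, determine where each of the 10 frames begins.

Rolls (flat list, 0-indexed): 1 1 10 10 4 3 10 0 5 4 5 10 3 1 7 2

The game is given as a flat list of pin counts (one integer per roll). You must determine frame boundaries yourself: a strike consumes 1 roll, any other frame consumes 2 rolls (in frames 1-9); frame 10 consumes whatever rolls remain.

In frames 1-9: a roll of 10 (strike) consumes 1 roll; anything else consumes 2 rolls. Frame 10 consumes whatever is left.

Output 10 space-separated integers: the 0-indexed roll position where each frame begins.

Answer: 0 2 3 4 6 7 9 11 12 14

Derivation:
Frame 1 starts at roll index 0: rolls=1,1 (sum=2), consumes 2 rolls
Frame 2 starts at roll index 2: roll=10 (strike), consumes 1 roll
Frame 3 starts at roll index 3: roll=10 (strike), consumes 1 roll
Frame 4 starts at roll index 4: rolls=4,3 (sum=7), consumes 2 rolls
Frame 5 starts at roll index 6: roll=10 (strike), consumes 1 roll
Frame 6 starts at roll index 7: rolls=0,5 (sum=5), consumes 2 rolls
Frame 7 starts at roll index 9: rolls=4,5 (sum=9), consumes 2 rolls
Frame 8 starts at roll index 11: roll=10 (strike), consumes 1 roll
Frame 9 starts at roll index 12: rolls=3,1 (sum=4), consumes 2 rolls
Frame 10 starts at roll index 14: 2 remaining rolls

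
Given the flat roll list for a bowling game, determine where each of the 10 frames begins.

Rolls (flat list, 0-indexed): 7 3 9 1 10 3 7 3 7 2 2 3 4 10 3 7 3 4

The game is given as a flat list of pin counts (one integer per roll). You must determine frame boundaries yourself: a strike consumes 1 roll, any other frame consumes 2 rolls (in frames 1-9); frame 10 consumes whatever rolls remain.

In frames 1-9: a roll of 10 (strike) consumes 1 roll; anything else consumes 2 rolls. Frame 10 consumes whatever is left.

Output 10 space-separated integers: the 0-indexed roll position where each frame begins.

Frame 1 starts at roll index 0: rolls=7,3 (sum=10), consumes 2 rolls
Frame 2 starts at roll index 2: rolls=9,1 (sum=10), consumes 2 rolls
Frame 3 starts at roll index 4: roll=10 (strike), consumes 1 roll
Frame 4 starts at roll index 5: rolls=3,7 (sum=10), consumes 2 rolls
Frame 5 starts at roll index 7: rolls=3,7 (sum=10), consumes 2 rolls
Frame 6 starts at roll index 9: rolls=2,2 (sum=4), consumes 2 rolls
Frame 7 starts at roll index 11: rolls=3,4 (sum=7), consumes 2 rolls
Frame 8 starts at roll index 13: roll=10 (strike), consumes 1 roll
Frame 9 starts at roll index 14: rolls=3,7 (sum=10), consumes 2 rolls
Frame 10 starts at roll index 16: 2 remaining rolls

Answer: 0 2 4 5 7 9 11 13 14 16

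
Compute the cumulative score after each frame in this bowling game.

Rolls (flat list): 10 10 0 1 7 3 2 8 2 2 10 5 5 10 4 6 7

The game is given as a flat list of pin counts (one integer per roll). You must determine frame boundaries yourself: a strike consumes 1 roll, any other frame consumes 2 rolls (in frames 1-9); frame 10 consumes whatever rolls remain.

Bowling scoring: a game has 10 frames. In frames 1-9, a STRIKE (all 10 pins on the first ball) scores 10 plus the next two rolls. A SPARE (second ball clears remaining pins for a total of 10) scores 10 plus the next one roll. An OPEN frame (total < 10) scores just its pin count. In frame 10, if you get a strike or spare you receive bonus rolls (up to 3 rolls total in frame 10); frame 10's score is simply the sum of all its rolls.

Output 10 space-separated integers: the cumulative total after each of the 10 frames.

Answer: 20 31 32 44 56 60 80 100 120 137

Derivation:
Frame 1: STRIKE. 10 + next two rolls (10+0) = 20. Cumulative: 20
Frame 2: STRIKE. 10 + next two rolls (0+1) = 11. Cumulative: 31
Frame 3: OPEN (0+1=1). Cumulative: 32
Frame 4: SPARE (7+3=10). 10 + next roll (2) = 12. Cumulative: 44
Frame 5: SPARE (2+8=10). 10 + next roll (2) = 12. Cumulative: 56
Frame 6: OPEN (2+2=4). Cumulative: 60
Frame 7: STRIKE. 10 + next two rolls (5+5) = 20. Cumulative: 80
Frame 8: SPARE (5+5=10). 10 + next roll (10) = 20. Cumulative: 100
Frame 9: STRIKE. 10 + next two rolls (4+6) = 20. Cumulative: 120
Frame 10: SPARE. Sum of all frame-10 rolls (4+6+7) = 17. Cumulative: 137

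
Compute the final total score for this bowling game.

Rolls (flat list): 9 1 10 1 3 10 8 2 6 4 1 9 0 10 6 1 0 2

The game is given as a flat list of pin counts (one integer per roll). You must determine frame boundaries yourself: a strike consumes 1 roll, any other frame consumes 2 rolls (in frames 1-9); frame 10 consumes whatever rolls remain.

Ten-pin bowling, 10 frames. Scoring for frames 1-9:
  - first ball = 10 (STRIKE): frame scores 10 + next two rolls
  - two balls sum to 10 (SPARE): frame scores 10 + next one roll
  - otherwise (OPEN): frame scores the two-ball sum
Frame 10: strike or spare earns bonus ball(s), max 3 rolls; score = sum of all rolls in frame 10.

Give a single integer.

Answer: 120

Derivation:
Frame 1: SPARE (9+1=10). 10 + next roll (10) = 20. Cumulative: 20
Frame 2: STRIKE. 10 + next two rolls (1+3) = 14. Cumulative: 34
Frame 3: OPEN (1+3=4). Cumulative: 38
Frame 4: STRIKE. 10 + next two rolls (8+2) = 20. Cumulative: 58
Frame 5: SPARE (8+2=10). 10 + next roll (6) = 16. Cumulative: 74
Frame 6: SPARE (6+4=10). 10 + next roll (1) = 11. Cumulative: 85
Frame 7: SPARE (1+9=10). 10 + next roll (0) = 10. Cumulative: 95
Frame 8: SPARE (0+10=10). 10 + next roll (6) = 16. Cumulative: 111
Frame 9: OPEN (6+1=7). Cumulative: 118
Frame 10: OPEN. Sum of all frame-10 rolls (0+2) = 2. Cumulative: 120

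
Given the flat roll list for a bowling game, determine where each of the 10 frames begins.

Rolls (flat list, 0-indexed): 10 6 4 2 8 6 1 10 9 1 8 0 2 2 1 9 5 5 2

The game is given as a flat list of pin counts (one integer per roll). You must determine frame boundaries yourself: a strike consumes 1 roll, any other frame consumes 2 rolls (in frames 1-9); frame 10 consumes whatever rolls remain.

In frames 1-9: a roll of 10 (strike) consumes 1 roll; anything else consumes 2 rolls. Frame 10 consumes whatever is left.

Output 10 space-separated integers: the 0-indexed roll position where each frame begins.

Frame 1 starts at roll index 0: roll=10 (strike), consumes 1 roll
Frame 2 starts at roll index 1: rolls=6,4 (sum=10), consumes 2 rolls
Frame 3 starts at roll index 3: rolls=2,8 (sum=10), consumes 2 rolls
Frame 4 starts at roll index 5: rolls=6,1 (sum=7), consumes 2 rolls
Frame 5 starts at roll index 7: roll=10 (strike), consumes 1 roll
Frame 6 starts at roll index 8: rolls=9,1 (sum=10), consumes 2 rolls
Frame 7 starts at roll index 10: rolls=8,0 (sum=8), consumes 2 rolls
Frame 8 starts at roll index 12: rolls=2,2 (sum=4), consumes 2 rolls
Frame 9 starts at roll index 14: rolls=1,9 (sum=10), consumes 2 rolls
Frame 10 starts at roll index 16: 3 remaining rolls

Answer: 0 1 3 5 7 8 10 12 14 16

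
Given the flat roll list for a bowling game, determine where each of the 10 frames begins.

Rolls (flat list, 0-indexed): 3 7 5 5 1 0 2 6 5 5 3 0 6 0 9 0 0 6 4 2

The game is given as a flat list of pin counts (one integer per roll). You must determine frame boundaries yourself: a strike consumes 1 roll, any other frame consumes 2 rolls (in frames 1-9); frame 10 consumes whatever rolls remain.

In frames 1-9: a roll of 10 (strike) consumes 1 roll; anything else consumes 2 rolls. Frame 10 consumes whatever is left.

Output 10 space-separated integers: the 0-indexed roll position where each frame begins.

Answer: 0 2 4 6 8 10 12 14 16 18

Derivation:
Frame 1 starts at roll index 0: rolls=3,7 (sum=10), consumes 2 rolls
Frame 2 starts at roll index 2: rolls=5,5 (sum=10), consumes 2 rolls
Frame 3 starts at roll index 4: rolls=1,0 (sum=1), consumes 2 rolls
Frame 4 starts at roll index 6: rolls=2,6 (sum=8), consumes 2 rolls
Frame 5 starts at roll index 8: rolls=5,5 (sum=10), consumes 2 rolls
Frame 6 starts at roll index 10: rolls=3,0 (sum=3), consumes 2 rolls
Frame 7 starts at roll index 12: rolls=6,0 (sum=6), consumes 2 rolls
Frame 8 starts at roll index 14: rolls=9,0 (sum=9), consumes 2 rolls
Frame 9 starts at roll index 16: rolls=0,6 (sum=6), consumes 2 rolls
Frame 10 starts at roll index 18: 2 remaining rolls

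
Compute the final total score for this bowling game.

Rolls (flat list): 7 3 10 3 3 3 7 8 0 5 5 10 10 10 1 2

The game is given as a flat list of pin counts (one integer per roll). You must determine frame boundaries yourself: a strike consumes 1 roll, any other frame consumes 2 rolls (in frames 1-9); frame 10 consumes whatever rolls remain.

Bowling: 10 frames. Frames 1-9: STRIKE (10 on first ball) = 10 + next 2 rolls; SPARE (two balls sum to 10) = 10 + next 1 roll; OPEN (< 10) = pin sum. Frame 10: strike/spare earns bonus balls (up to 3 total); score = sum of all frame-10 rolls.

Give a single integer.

Answer: 155

Derivation:
Frame 1: SPARE (7+3=10). 10 + next roll (10) = 20. Cumulative: 20
Frame 2: STRIKE. 10 + next two rolls (3+3) = 16. Cumulative: 36
Frame 3: OPEN (3+3=6). Cumulative: 42
Frame 4: SPARE (3+7=10). 10 + next roll (8) = 18. Cumulative: 60
Frame 5: OPEN (8+0=8). Cumulative: 68
Frame 6: SPARE (5+5=10). 10 + next roll (10) = 20. Cumulative: 88
Frame 7: STRIKE. 10 + next two rolls (10+10) = 30. Cumulative: 118
Frame 8: STRIKE. 10 + next two rolls (10+1) = 21. Cumulative: 139
Frame 9: STRIKE. 10 + next two rolls (1+2) = 13. Cumulative: 152
Frame 10: OPEN. Sum of all frame-10 rolls (1+2) = 3. Cumulative: 155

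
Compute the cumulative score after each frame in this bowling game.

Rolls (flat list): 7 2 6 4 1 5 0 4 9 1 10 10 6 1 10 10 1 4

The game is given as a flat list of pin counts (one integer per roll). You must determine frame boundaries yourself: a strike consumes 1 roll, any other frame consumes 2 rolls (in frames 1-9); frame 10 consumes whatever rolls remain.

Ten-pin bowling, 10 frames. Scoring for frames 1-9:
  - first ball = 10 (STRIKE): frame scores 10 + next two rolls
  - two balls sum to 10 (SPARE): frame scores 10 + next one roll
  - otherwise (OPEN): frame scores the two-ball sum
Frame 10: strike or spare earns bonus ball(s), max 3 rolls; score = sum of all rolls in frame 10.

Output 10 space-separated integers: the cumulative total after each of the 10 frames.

Frame 1: OPEN (7+2=9). Cumulative: 9
Frame 2: SPARE (6+4=10). 10 + next roll (1) = 11. Cumulative: 20
Frame 3: OPEN (1+5=6). Cumulative: 26
Frame 4: OPEN (0+4=4). Cumulative: 30
Frame 5: SPARE (9+1=10). 10 + next roll (10) = 20. Cumulative: 50
Frame 6: STRIKE. 10 + next two rolls (10+6) = 26. Cumulative: 76
Frame 7: STRIKE. 10 + next two rolls (6+1) = 17. Cumulative: 93
Frame 8: OPEN (6+1=7). Cumulative: 100
Frame 9: STRIKE. 10 + next two rolls (10+1) = 21. Cumulative: 121
Frame 10: STRIKE. Sum of all frame-10 rolls (10+1+4) = 15. Cumulative: 136

Answer: 9 20 26 30 50 76 93 100 121 136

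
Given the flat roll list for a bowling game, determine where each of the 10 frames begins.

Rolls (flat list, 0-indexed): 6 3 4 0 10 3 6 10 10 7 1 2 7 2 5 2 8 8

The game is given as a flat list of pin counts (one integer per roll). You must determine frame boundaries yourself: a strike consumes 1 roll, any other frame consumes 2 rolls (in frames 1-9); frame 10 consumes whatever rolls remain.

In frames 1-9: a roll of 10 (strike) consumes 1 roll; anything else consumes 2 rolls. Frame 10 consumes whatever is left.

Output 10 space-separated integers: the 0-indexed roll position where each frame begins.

Frame 1 starts at roll index 0: rolls=6,3 (sum=9), consumes 2 rolls
Frame 2 starts at roll index 2: rolls=4,0 (sum=4), consumes 2 rolls
Frame 3 starts at roll index 4: roll=10 (strike), consumes 1 roll
Frame 4 starts at roll index 5: rolls=3,6 (sum=9), consumes 2 rolls
Frame 5 starts at roll index 7: roll=10 (strike), consumes 1 roll
Frame 6 starts at roll index 8: roll=10 (strike), consumes 1 roll
Frame 7 starts at roll index 9: rolls=7,1 (sum=8), consumes 2 rolls
Frame 8 starts at roll index 11: rolls=2,7 (sum=9), consumes 2 rolls
Frame 9 starts at roll index 13: rolls=2,5 (sum=7), consumes 2 rolls
Frame 10 starts at roll index 15: 3 remaining rolls

Answer: 0 2 4 5 7 8 9 11 13 15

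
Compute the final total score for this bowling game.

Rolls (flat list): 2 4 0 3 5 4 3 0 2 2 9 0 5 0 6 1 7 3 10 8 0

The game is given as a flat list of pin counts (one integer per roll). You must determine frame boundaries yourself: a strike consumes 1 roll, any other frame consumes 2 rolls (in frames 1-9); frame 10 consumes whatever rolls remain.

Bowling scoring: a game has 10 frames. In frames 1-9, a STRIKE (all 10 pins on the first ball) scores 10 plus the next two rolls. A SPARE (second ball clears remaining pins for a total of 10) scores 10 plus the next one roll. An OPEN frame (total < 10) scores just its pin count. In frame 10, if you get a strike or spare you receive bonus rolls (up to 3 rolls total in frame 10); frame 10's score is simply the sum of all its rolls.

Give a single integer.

Answer: 84

Derivation:
Frame 1: OPEN (2+4=6). Cumulative: 6
Frame 2: OPEN (0+3=3). Cumulative: 9
Frame 3: OPEN (5+4=9). Cumulative: 18
Frame 4: OPEN (3+0=3). Cumulative: 21
Frame 5: OPEN (2+2=4). Cumulative: 25
Frame 6: OPEN (9+0=9). Cumulative: 34
Frame 7: OPEN (5+0=5). Cumulative: 39
Frame 8: OPEN (6+1=7). Cumulative: 46
Frame 9: SPARE (7+3=10). 10 + next roll (10) = 20. Cumulative: 66
Frame 10: STRIKE. Sum of all frame-10 rolls (10+8+0) = 18. Cumulative: 84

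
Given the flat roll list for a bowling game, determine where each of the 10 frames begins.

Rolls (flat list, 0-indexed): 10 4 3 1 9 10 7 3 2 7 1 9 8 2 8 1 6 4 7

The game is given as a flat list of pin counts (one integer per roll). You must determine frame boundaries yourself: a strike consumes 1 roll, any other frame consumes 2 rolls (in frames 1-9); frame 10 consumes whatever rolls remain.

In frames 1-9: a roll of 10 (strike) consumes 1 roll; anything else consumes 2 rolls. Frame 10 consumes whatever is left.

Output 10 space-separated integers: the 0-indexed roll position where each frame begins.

Answer: 0 1 3 5 6 8 10 12 14 16

Derivation:
Frame 1 starts at roll index 0: roll=10 (strike), consumes 1 roll
Frame 2 starts at roll index 1: rolls=4,3 (sum=7), consumes 2 rolls
Frame 3 starts at roll index 3: rolls=1,9 (sum=10), consumes 2 rolls
Frame 4 starts at roll index 5: roll=10 (strike), consumes 1 roll
Frame 5 starts at roll index 6: rolls=7,3 (sum=10), consumes 2 rolls
Frame 6 starts at roll index 8: rolls=2,7 (sum=9), consumes 2 rolls
Frame 7 starts at roll index 10: rolls=1,9 (sum=10), consumes 2 rolls
Frame 8 starts at roll index 12: rolls=8,2 (sum=10), consumes 2 rolls
Frame 9 starts at roll index 14: rolls=8,1 (sum=9), consumes 2 rolls
Frame 10 starts at roll index 16: 3 remaining rolls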